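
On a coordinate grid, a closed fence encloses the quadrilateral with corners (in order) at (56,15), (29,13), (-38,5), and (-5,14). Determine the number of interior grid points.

Using the shoelace formula, 2A = |[56·13 − 29·15] + [29·5 − (-38)·13] + [(-38)·14 − (-5)·5] + [(-5)·15 − 56·14]| = 434, so the area is 217.
Summing gcd(|Δx|,|Δy|) over the edges gives the boundary count: gcd(27,2) + gcd(67,8) + gcd(33,9) + gcd(61,1) = 1+1+3+1 = 6.
Pick's theorem gives I = A − B/2 + 1 = 217 − 6/2 + 1 = 215.

215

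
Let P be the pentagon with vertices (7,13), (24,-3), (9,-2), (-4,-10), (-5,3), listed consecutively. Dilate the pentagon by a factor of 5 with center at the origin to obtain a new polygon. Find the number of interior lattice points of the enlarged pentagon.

7486

By the shoelace formula, twice the signed area is |(7·(-3) − 24·13) + (24·(-2) − 9·(-3)) + (9·(-10) − (-4)·(-2)) + ((-4)·3 − (-5)·(-10)) + ((-5)·13 − 7·3)| = 600, so the area is 300.
Along each edge there are gcd(|Δx|,|Δy|)+1 lattice points, so counting each shared vertex once the boundary has gcd(17,16) + gcd(15,1) + gcd(13,8) + gcd(1,13) + gcd(12,10) = 1+1+1+1+2 = 6.
Scaling by 5 multiplies the area by 5² = 25 (so the new area is 7500) and multiplies the boundary lattice-point count by 5, giving 30.
By Pick's theorem, the interior count of the dilated polygon is 7500 − 30/2 + 1 = 7486.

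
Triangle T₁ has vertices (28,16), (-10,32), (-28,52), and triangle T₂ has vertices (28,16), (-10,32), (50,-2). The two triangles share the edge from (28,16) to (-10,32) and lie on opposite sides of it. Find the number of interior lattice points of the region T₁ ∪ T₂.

The union is the simple quadrilateral with vertices (28,16), (-28,52), (-10,32), (50,-2) in order.
Using the shoelace formula, 2A = |[28·52 − (-28)·16] + [(-28)·32 − (-10)·52] + [(-10)·(-2) − 50·32] + [50·16 − 28·(-2)]| = 804, so the area is 402.
The number of boundary lattice points is Σ gcd(|Δx|,|Δy|) = gcd(56,36) + gcd(18,20) + gcd(60,34) + gcd(22,18) = 4+2+2+2 = 10.
By Pick's theorem I = A − B/2 + 1 = 402 − 10/2 + 1 = 398.

398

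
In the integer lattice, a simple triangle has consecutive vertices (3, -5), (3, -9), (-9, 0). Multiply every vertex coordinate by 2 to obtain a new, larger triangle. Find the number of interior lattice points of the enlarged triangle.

89

Using the shoelace formula, 2A = |[3·(-9) − 3·(-5)] + [3·0 − (-9)·(-9)] + [(-9)·(-5) − 3·0]| = 48, so the area is 24.
Summing gcd(|Δx|,|Δy|) over the edges gives the boundary count: gcd(0,4) + gcd(12,9) + gcd(12,5) = 4+3+1 = 8.
Scaling by 2 multiplies the area by 2² = 4 (so the new area is 96) and multiplies the boundary lattice-point count by 2, giving 16.
By Pick's theorem, the interior count of the dilated polygon is 96 − 16/2 + 1 = 89.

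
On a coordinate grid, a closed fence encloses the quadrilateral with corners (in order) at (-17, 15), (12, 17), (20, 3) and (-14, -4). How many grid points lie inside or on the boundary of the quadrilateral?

548

The shoelace formula gives twice the area as |((-17)·17 − 12·15) + (12·3 − 20·17) + (20·(-4) − (-14)·3) + ((-14)·15 − (-17)·(-4))| = 1089, so the area is 1089/2.
Summing gcd(|Δx|,|Δy|) over the edges gives the boundary count: gcd(29,2) + gcd(8,14) + gcd(34,7) + gcd(3,19) = 1+2+1+1 = 5.
Pick's theorem gives I = A − B/2 + 1 = 1089/2 − 5/2 + 1 = 543, so the closed region contains I + B = 543 + 5 = 548 lattice points.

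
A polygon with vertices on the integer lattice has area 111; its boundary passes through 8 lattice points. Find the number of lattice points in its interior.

From Pick's theorem, I = A − B/2 + 1 = 111 − 8/2 + 1 = 108.

108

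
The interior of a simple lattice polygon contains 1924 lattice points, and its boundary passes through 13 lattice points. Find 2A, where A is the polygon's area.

By Pick's theorem, A = I + B/2 − 1 = 1924 + 13/2 − 1 = 3859/2.
Hence 2A = 3859.

3859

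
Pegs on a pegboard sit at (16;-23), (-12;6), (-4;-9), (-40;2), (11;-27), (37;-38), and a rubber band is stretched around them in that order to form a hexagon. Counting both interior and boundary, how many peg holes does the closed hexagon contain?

Using the shoelace formula, 2A = |[16·6 − (-12)·(-23)] + [(-12)·(-9) − (-4)·6] + [(-4)·2 − (-40)·(-9)] + [(-40)·(-27) − 11·2] + [11·(-38) − 37·(-27)] + [37·(-23) − 16·(-38)]| = 980, so the area is 490.
Along each edge there are gcd(|Δx|,|Δy|)+1 lattice points, so counting each shared vertex once the boundary has gcd(28,29) + gcd(8,15) + gcd(36,11) + gcd(51,29) + gcd(26,11) + gcd(21,15) = 1+1+1+1+1+3 = 8.
Pick's theorem gives I = A − B/2 + 1 = 490 − 8/2 + 1 = 487, so the closed region contains I + B = 487 + 8 = 495 lattice points.

495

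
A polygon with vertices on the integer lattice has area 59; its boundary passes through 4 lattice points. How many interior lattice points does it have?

58

Pick's theorem A = I + B/2 − 1 rearranges to I = A − B/2 + 1 = 59 − 4/2 + 1 = 58.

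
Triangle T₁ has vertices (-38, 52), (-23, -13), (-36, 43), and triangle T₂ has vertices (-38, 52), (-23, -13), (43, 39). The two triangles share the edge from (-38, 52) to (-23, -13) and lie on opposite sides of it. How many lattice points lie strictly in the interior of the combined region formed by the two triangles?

The union is the simple quadrilateral with vertices (-38, 52), (-36, 43), (-23, -13), (43, 39) in order.
The shoelace formula gives twice the area as |((-38)·43 − (-36)·52) + ((-36)·(-13) − (-23)·43) + ((-23)·39 − 43·(-13)) + (43·52 − (-38)·39)| = 5075, so the area is 5075/2.
The number of boundary lattice points is Σ gcd(|Δx|,|Δy|) = gcd(2,9) + gcd(13,56) + gcd(66,52) + gcd(81,13) = 1+1+2+1 = 5.
By Pick's theorem I = A − B/2 + 1 = 5075/2 − 5/2 + 1 = 2536.

2536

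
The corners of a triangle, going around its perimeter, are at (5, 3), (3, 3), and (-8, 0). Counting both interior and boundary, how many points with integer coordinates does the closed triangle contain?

6

Using the shoelace formula, 2A = |[5·3 − 3·3] + [3·0 − (-8)·3] + [(-8)·3 − 5·0]| = 6, so the area is 3.
Along each edge there are gcd(|Δx|,|Δy|)+1 lattice points, so counting each shared vertex once the boundary has gcd(2,0) + gcd(11,3) + gcd(13,3) = 2+1+1 = 4.
Pick's theorem gives I = A − B/2 + 1 = 3 − 4/2 + 1 = 2, so the closed region contains I + B = 2 + 4 = 6 lattice points.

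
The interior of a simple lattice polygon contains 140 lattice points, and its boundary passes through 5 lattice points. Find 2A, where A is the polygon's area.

283

Pick's theorem states A = I + B/2 − 1, so A = 140 + 5/2 − 1 = 283/2.
Hence 2A = 283.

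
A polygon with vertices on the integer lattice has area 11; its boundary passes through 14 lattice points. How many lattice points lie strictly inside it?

Pick's theorem A = I + B/2 − 1 rearranges to I = A − B/2 + 1 = 11 − 14/2 + 1 = 5.

5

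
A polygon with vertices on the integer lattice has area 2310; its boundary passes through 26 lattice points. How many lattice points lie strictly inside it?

2298

From Pick's theorem, I = A − B/2 + 1 = 2310 − 26/2 + 1 = 2298.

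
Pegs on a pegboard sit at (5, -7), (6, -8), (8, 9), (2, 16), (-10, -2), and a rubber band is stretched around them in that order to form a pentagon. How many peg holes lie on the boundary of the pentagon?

The number of boundary lattice points is Σ gcd(|Δx|,|Δy|) = gcd(1,1) + gcd(2,17) + gcd(6,7) + gcd(12,18) + gcd(15,5) = 1+1+1+6+5 = 14.

14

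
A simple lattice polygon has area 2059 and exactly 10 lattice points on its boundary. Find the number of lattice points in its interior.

From Pick's theorem, I = A − B/2 + 1 = 2059 − 10/2 + 1 = 2055.

2055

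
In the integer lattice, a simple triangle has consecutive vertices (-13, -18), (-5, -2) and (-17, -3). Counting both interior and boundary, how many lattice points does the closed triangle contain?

98

By the shoelace formula, twice the signed area is |[(-13)·(-2) − (-5)·(-18)] + [(-5)·(-3) − (-17)·(-2)] + [(-17)·(-18) − (-13)·(-3)]| = 184, so the area is 92.
Summing gcd(|Δx|,|Δy|) over the edges gives the boundary count: gcd(8,16) + gcd(12,1) + gcd(4,15) = 8+1+1 = 10.
Pick's theorem gives I = A − B/2 + 1 = 92 − 10/2 + 1 = 88, so the closed region contains I + B = 88 + 10 = 98 lattice points.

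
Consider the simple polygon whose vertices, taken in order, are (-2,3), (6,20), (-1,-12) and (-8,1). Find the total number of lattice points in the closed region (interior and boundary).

118

Using the shoelace formula, 2A = |[(-2)·20 − 6·3] + [6·(-12) − (-1)·20] + [(-1)·1 − (-8)·(-12)] + [(-8)·3 − (-2)·1]| = 229, so the area is 229/2.
The number of boundary lattice points is Σ gcd(|Δx|,|Δy|) = gcd(8,17) + gcd(7,32) + gcd(7,13) + gcd(6,2) = 1+1+1+2 = 5.
Pick's theorem gives I = A − B/2 + 1 = 229/2 − 5/2 + 1 = 113, so the closed region contains I + B = 113 + 5 = 118 lattice points.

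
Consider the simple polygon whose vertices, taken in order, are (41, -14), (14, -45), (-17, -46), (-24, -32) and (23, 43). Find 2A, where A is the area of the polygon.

The shoelace formula gives twice the area as |(41·(-45) − 14·(-14)) + (14·(-46) − (-17)·(-45)) + ((-17)·(-32) − (-24)·(-46)) + ((-24)·43 − 23·(-32)) + (23·(-14) − 41·43)| = 5999, so the area is 5999/2.

5999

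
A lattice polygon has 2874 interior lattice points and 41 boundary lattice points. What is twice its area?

Pick's theorem states A = I + B/2 − 1, so A = 2874 + 41/2 − 1 = 5787/2.
Hence 2A = 5787.

5787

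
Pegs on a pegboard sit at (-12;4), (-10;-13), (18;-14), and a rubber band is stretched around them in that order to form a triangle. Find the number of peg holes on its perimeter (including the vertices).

Along each edge there are gcd(|Δx|,|Δy|)+1 lattice points, so counting each shared vertex once the boundary has gcd(2,17) + gcd(28,1) + gcd(30,18) = 1+1+6 = 8.

8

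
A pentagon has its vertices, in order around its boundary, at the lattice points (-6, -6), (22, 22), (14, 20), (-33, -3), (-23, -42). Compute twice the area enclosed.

The shoelace formula gives twice the area as |[(-6)·22 − 22·(-6)] + [22·20 − 14·22] + [14·(-3) − (-33)·20] + [(-33)·(-42) − (-23)·(-3)] + [(-23)·(-6) − (-6)·(-42)]| = 1953, so the area is 1953/2.

1953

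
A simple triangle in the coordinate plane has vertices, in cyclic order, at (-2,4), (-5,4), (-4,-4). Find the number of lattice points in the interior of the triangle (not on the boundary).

By the shoelace formula, twice the signed area is |[(-2)·4 − (-5)·4] + [(-5)·(-4) − (-4)·4] + [(-4)·4 − (-2)·(-4)]| = 24, so the area is 12.
The number of boundary lattice points is Σ gcd(|Δx|,|Δy|) = gcd(3,0) + gcd(1,8) + gcd(2,8) = 3+1+2 = 6.
Pick's theorem gives I = A − B/2 + 1 = 12 − 6/2 + 1 = 10.

10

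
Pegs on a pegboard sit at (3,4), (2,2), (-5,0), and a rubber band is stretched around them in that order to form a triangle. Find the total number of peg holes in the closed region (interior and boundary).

10

Using the shoelace formula, 2A = |(3·2 − 2·4) + (2·0 − (-5)·2) + ((-5)·4 − 3·0)| = 12, so the area is 6.
The number of boundary lattice points is Σ gcd(|Δx|,|Δy|) = gcd(1,2) + gcd(7,2) + gcd(8,4) = 1+1+4 = 6.
Pick's theorem gives I = A − B/2 + 1 = 6 − 6/2 + 1 = 4, so the closed region contains I + B = 4 + 6 = 10 lattice points.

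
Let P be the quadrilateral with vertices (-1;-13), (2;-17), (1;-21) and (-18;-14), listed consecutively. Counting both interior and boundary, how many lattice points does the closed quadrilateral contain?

80

By the shoelace formula, twice the signed area is |[(-1)·(-17) − 2·(-13)] + [2·(-21) − 1·(-17)] + [1·(-14) − (-18)·(-21)] + [(-18)·(-13) − (-1)·(-14)]| = 154, so the area is 77.
Along each edge there are gcd(|Δx|,|Δy|)+1 lattice points, so counting each shared vertex once the boundary has gcd(3,4) + gcd(1,4) + gcd(19,7) + gcd(17,1) = 1+1+1+1 = 4.
Pick's theorem gives I = A − B/2 + 1 = 77 − 4/2 + 1 = 76, so the closed region contains I + B = 76 + 4 = 80 lattice points.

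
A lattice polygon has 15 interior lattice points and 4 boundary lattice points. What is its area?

16

Pick's theorem states A = I + B/2 − 1, so A = 15 + 4/2 − 1 = 16.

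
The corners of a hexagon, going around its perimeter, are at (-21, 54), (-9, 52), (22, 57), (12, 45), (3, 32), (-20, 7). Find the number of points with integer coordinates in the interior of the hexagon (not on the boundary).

987

Using the shoelace formula, 2A = |((-21)·52 − (-9)·54) + ((-9)·57 − 22·52) + (22·45 − 12·57) + (12·32 − 3·45) + (3·7 − (-20)·32) + ((-20)·54 − (-21)·7)| = 1980, so the area is 990.
Along each edge there are gcd(|Δx|,|Δy|)+1 lattice points, so counting each shared vertex once the boundary has gcd(12,2) + gcd(31,5) + gcd(10,12) + gcd(9,13) + gcd(23,25) + gcd(1,47) = 2+1+2+1+1+1 = 8.
Pick's theorem gives I = A − B/2 + 1 = 990 − 8/2 + 1 = 987.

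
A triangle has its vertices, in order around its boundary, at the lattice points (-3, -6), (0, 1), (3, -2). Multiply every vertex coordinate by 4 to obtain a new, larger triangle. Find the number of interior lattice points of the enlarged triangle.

229

By the shoelace formula, twice the signed area is |((-3)·1 − 0·(-6)) + (0·(-2) − 3·1) + (3·(-6) − (-3)·(-2))| = 30, so the area is 15.
Summing gcd(|Δx|,|Δy|) over the edges gives the boundary count: gcd(3,7) + gcd(3,3) + gcd(6,4) = 1+3+2 = 6.
Scaling by 4 multiplies the area by 4² = 16 (so the new area is 240) and multiplies the boundary lattice-point count by 4, giving 24.
By Pick's theorem, the interior count of the dilated polygon is 240 − 24/2 + 1 = 229.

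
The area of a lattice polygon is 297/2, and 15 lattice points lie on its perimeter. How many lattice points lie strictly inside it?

142

Pick's theorem A = I + B/2 − 1 rearranges to I = A − B/2 + 1 = 297/2 − 15/2 + 1 = 142.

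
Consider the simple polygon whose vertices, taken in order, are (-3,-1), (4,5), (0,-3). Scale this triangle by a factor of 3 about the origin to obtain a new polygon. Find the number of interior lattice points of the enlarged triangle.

136

Using the shoelace formula, 2A = |[(-3)·5 − 4·(-1)] + [4·(-3) − 0·5] + [0·(-1) − (-3)·(-3)]| = 32, so the area is 16.
Along each edge there are gcd(|Δx|,|Δy|)+1 lattice points, so counting each shared vertex once the boundary has gcd(7,6) + gcd(4,8) + gcd(3,2) = 1+4+1 = 6.
Scaling by 3 multiplies the area by 3² = 9 (so the new area is 144) and multiplies the boundary lattice-point count by 3, giving 18.
By Pick's theorem, the interior count of the dilated polygon is 144 − 18/2 + 1 = 136.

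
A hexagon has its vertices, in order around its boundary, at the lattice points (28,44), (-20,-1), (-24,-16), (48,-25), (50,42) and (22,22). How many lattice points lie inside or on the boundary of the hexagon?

Using the shoelace formula, 2A = |[28·(-1) − (-20)·44] + [(-20)·(-16) − (-24)·(-1)] + [(-24)·(-25) − 48·(-16)] + [48·42 − 50·(-25)] + [50·22 − 22·42] + [22·44 − 28·22]| = 6310, so the area is 3155.
Along each edge there are gcd(|Δx|,|Δy|)+1 lattice points, so counting each shared vertex once the boundary has gcd(48,45) + gcd(4,15) + gcd(72,9) + gcd(2,67) + gcd(28,20) + gcd(6,22) = 3+1+9+1+4+2 = 20.
Pick's theorem gives I = A − B/2 + 1 = 3155 − 20/2 + 1 = 3146, so the closed region contains I + B = 3146 + 20 = 3166 lattice points.

3166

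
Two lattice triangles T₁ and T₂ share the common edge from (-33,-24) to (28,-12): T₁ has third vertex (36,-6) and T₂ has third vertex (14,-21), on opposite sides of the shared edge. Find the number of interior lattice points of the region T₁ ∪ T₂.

The union is the simple quadrilateral with vertices (-33,-24), (36,-6), (28,-12), (14,-21) in order.
By the shoelace formula, twice the signed area is |[(-33)·(-6) − 36·(-24)] + [36·(-12) − 28·(-6)] + [28·(-21) − 14·(-12)] + [14·(-24) − (-33)·(-21)]| = 651, so the area is 325.5.
Along each edge there are gcd(|Δx|,|Δy|)+1 lattice points, so counting each shared vertex once the boundary has gcd(69,18) + gcd(8,6) + gcd(14,9) + gcd(47,3) = 3+2+1+1 = 7.
By Pick's theorem I = A − B/2 + 1 = 325.5 − 7/2 + 1 = 323.

323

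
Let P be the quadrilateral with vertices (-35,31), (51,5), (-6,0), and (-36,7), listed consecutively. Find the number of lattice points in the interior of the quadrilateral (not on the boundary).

Using the shoelace formula, 2A = |[(-35)·5 − 51·31] + [51·0 − (-6)·5] + [(-6)·7 − (-36)·0] + [(-36)·31 − (-35)·7]| = 2639, so the area is 2639/2.
The number of boundary lattice points is Σ gcd(|Δx|,|Δy|) = gcd(86,26) + gcd(57,5) + gcd(30,7) + gcd(1,24) = 2+1+1+1 = 5.
By Pick's theorem A = I + B/2 − 1, so I = 2639/2 − 5/2 + 1 = 1318.

1318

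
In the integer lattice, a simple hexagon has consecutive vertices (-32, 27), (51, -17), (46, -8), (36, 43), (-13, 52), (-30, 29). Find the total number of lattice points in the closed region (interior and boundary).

The shoelace formula gives twice the area as |[(-32)·(-17) − 51·27] + [51·(-8) − 46·(-17)] + [46·43 − 36·(-8)] + [36·52 − (-13)·43] + [(-13)·29 − (-30)·52] + [(-30)·27 − (-32)·29]| = 5539, so the area is 2769.5.
The number of boundary lattice points is Σ gcd(|Δx|,|Δy|) = gcd(83,44) + gcd(5,9) + gcd(10,51) + gcd(49,9) + gcd(17,23) + gcd(2,2) = 1+1+1+1+1+2 = 7.
Pick's theorem gives I = A − B/2 + 1 = 2769.5 − 7/2 + 1 = 2767, so the closed region contains I + B = 2767 + 7 = 2774 lattice points.

2774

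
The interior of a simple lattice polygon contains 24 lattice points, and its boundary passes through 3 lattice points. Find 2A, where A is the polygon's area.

By Pick's theorem, A = I + B/2 − 1 = 24 + 3/2 − 1 = 49/2.
Hence 2A = 49.

49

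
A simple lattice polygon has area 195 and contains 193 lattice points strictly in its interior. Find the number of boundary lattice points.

6

Pick's theorem gives A = I + B/2 − 1, so B = 2(A − I + 1) = 2(195 − 193 + 1) = 6.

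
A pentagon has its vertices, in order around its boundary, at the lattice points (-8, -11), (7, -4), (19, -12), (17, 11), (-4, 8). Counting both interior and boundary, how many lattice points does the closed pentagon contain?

By the shoelace formula, twice the signed area is |[(-8)·(-4) − 7·(-11)] + [7·(-12) − 19·(-4)] + [19·11 − 17·(-12)] + [17·8 − (-4)·11] + [(-4)·(-11) − (-8)·8]| = 802, so the area is 401.
The number of boundary lattice points is Σ gcd(|Δx|,|Δy|) = gcd(15,7) + gcd(12,8) + gcd(2,23) + gcd(21,3) + gcd(4,19) = 1+4+1+3+1 = 10.
Pick's theorem gives I = A − B/2 + 1 = 401 − 10/2 + 1 = 397, so the closed region contains I + B = 397 + 10 = 407 lattice points.

407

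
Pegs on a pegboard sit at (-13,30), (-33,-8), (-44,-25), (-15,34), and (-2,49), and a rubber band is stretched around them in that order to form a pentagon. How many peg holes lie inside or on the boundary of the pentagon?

201

The shoelace formula gives twice the area as |((-13)·(-8) − (-33)·30) + ((-33)·(-25) − (-44)·(-8)) + ((-44)·34 − (-15)·(-25)) + ((-15)·49 − (-2)·34) + ((-2)·30 − (-13)·49)| = 394, so the area is 197.
Along each edge there are gcd(|Δx|,|Δy|)+1 lattice points, so counting each shared vertex once the boundary has gcd(20,38) + gcd(11,17) + gcd(29,59) + gcd(13,15) + gcd(11,19) = 2+1+1+1+1 = 6.
Pick's theorem gives I = A − B/2 + 1 = 197 − 6/2 + 1 = 195, so the closed region contains I + B = 195 + 6 = 201 lattice points.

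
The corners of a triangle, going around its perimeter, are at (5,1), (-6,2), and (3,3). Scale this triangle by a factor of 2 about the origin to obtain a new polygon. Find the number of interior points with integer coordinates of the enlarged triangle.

The shoelace formula gives twice the area as |[5·2 − (-6)·1] + [(-6)·3 − 3·2] + [3·1 − 5·3]| = 20, so the area is 10.
The number of boundary lattice points is Σ gcd(|Δx|,|Δy|) = gcd(11,1) + gcd(9,1) + gcd(2,2) = 1+1+2 = 4.
Scaling by 2 multiplies the area by 2² = 4 (so the new area is 40) and multiplies the boundary lattice-point count by 2, giving 8.
By Pick's theorem, the interior count of the dilated polygon is 40 − 8/2 + 1 = 37.

37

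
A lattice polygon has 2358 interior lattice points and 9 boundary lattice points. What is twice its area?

4723

By Pick's theorem, A = I + B/2 − 1 = 2358 + 9/2 − 1 = 4723/2.
Hence 2A = 4723.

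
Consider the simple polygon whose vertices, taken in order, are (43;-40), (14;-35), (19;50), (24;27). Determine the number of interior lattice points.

By the shoelace formula, twice the signed area is |(43·(-35) − 14·(-40)) + (14·50 − 19·(-35)) + (19·27 − 24·50) + (24·(-40) − 43·27)| = 2388, so the area is 1194.
Summing gcd(|Δx|,|Δy|) over the edges gives the boundary count: gcd(29,5) + gcd(5,85) + gcd(5,23) + gcd(19,67) = 1+5+1+1 = 8.
Pick's theorem gives I = A − B/2 + 1 = 1194 − 8/2 + 1 = 1191.

1191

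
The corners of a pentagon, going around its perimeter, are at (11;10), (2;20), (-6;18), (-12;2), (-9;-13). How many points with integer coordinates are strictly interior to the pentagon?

390

Using the shoelace formula, 2A = |[11·20 − 2·10] + [2·18 − (-6)·20] + [(-6)·2 − (-12)·18] + [(-12)·(-13) − (-9)·2] + [(-9)·10 − 11·(-13)]| = 787, so the area is 393.5.
The number of boundary lattice points is Σ gcd(|Δx|,|Δy|) = gcd(9,10) + gcd(8,2) + gcd(6,16) + gcd(3,15) + gcd(20,23) = 1+2+2+3+1 = 9.
By Pick's theorem A = I + B/2 − 1, so I = 393.5 − 9/2 + 1 = 390.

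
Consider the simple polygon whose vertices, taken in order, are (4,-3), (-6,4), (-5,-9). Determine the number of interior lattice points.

By the shoelace formula, twice the signed area is |[4·4 − (-6)·(-3)] + [(-6)·(-9) − (-5)·4] + [(-5)·(-3) − 4·(-9)]| = 123, so the area is 123/2.
Summing gcd(|Δx|,|Δy|) over the edges gives the boundary count: gcd(10,7) + gcd(1,13) + gcd(9,6) = 1+1+3 = 5.
Pick's theorem gives I = A − B/2 + 1 = 123/2 − 5/2 + 1 = 60.

60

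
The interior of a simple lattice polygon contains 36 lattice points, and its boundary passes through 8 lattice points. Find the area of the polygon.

39

By Pick's theorem, A = I + B/2 − 1 = 36 + 8/2 − 1 = 39.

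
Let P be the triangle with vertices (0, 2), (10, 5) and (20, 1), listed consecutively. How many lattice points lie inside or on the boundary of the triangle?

By the shoelace formula, twice the signed area is |(0·5 − 10·2) + (10·1 − 20·5) + (20·2 − 0·1)| = 70, so the area is 35.
Along each edge there are gcd(|Δx|,|Δy|)+1 lattice points, so counting each shared vertex once the boundary has gcd(10,3) + gcd(10,4) + gcd(20,1) = 1+2+1 = 4.
Pick's theorem gives I = A − B/2 + 1 = 35 − 4/2 + 1 = 34, so the closed region contains I + B = 34 + 4 = 38 lattice points.

38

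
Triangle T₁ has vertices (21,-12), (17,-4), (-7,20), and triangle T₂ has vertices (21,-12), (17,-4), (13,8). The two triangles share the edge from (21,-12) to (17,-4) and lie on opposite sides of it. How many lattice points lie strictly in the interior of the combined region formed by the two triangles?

39

The union is the simple quadrilateral with vertices (21,-12), (-7,20), (17,-4), (13,8) in order.
The shoelace formula gives twice the area as |(21·20 − (-7)·(-12)) + ((-7)·(-4) − 17·20) + (17·8 − 13·(-4)) + (13·(-12) − 21·8)| = 112, so the area is 56.
Summing gcd(|Δx|,|Δy|) over the edges gives the boundary count: gcd(28,32) + gcd(24,24) + gcd(4,12) + gcd(8,20) = 4+24+4+4 = 36.
By Pick's theorem I = A − B/2 + 1 = 56 − 36/2 + 1 = 39.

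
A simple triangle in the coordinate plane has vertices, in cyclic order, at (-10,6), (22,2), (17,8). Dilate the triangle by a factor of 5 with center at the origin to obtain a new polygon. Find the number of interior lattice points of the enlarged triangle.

By the shoelace formula, twice the signed area is |[(-10)·2 − 22·6] + [22·8 − 17·2] + [17·6 − (-10)·8]| = 172, so the area is 86.
Along each edge there are gcd(|Δx|,|Δy|)+1 lattice points, so counting each shared vertex once the boundary has gcd(32,4) + gcd(5,6) + gcd(27,2) = 4+1+1 = 6.
Scaling by 5 multiplies the area by 5² = 25 (so the new area is 2150) and multiplies the boundary lattice-point count by 5, giving 30.
By Pick's theorem, the interior count of the dilated polygon is 2150 − 30/2 + 1 = 2136.

2136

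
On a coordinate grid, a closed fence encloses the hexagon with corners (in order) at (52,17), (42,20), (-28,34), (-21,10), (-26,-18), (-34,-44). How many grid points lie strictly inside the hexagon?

By the shoelace formula, twice the signed area is |(52·20 − 42·17) + (42·34 − (-28)·20) + ((-28)·10 − (-21)·34) + ((-21)·(-18) − (-26)·10) + ((-26)·(-44) − (-34)·(-18)) + ((-34)·17 − 52·(-44))| = 5628, so the area is 2814.
Summing gcd(|Δx|,|Δy|) over the edges gives the boundary count: gcd(10,3) + gcd(70,14) + gcd(7,24) + gcd(5,28) + gcd(8,26) + gcd(86,61) = 1+14+1+1+2+1 = 20.
By Pick's theorem A = I + B/2 − 1, so I = 2814 − 20/2 + 1 = 2805.

2805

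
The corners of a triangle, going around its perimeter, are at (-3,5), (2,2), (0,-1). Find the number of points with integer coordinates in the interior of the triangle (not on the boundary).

9

The shoelace formula gives twice the area as |((-3)·2 − 2·5) + (2·(-1) − 0·2) + (0·5 − (-3)·(-1))| = 21, so the area is 21/2.
The number of boundary lattice points is Σ gcd(|Δx|,|Δy|) = gcd(5,3) + gcd(2,3) + gcd(3,6) = 1+1+3 = 5.
Pick's theorem gives I = A − B/2 + 1 = 21/2 − 5/2 + 1 = 9.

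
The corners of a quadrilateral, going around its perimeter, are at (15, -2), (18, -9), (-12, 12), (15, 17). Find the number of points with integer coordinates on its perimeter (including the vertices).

Summing gcd(|Δx|,|Δy|) over the edges gives the boundary count: gcd(3,7) + gcd(30,21) + gcd(27,5) + gcd(0,19) = 1+3+1+19 = 24.

24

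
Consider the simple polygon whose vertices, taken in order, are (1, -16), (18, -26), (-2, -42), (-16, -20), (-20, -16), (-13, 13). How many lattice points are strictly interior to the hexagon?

The shoelace formula gives twice the area as |(1·(-26) − 18·(-16)) + (18·(-42) − (-2)·(-26)) + ((-2)·(-20) − (-16)·(-42)) + ((-16)·(-16) − (-20)·(-20)) + ((-20)·13 − (-13)·(-16)) + ((-13)·(-16) − 1·13)| = 1595, so the area is 1595/2.
Along each edge there are gcd(|Δx|,|Δy|)+1 lattice points, so counting each shared vertex once the boundary has gcd(17,10) + gcd(20,16) + gcd(14,22) + gcd(4,4) + gcd(7,29) + gcd(14,29) = 1+4+2+4+1+1 = 13.
By Pick's theorem A = I + B/2 − 1, so I = 1595/2 − 13/2 + 1 = 792.

792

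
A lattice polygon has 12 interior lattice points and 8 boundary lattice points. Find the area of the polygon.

15

Pick's theorem states A = I + B/2 − 1, so A = 12 + 8/2 − 1 = 15.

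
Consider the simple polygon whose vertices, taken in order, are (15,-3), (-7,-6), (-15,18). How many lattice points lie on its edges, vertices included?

Along each edge there are gcd(|Δx|,|Δy|)+1 lattice points, so counting each shared vertex once the boundary has gcd(22,3) + gcd(8,24) + gcd(30,21) = 1+8+3 = 12.

12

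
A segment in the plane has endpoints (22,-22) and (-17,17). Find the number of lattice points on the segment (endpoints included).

40

The number of lattice points on a segment between lattice points is gcd(|Δx|,|Δy|) + 1 = gcd(39,39) + 1 = 39 + 1 = 40.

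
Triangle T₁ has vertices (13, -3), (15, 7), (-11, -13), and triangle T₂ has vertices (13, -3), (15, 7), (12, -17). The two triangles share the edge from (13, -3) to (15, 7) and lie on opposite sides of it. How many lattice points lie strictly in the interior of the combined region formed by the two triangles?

The union is the simple quadrilateral with vertices (13, -3), (-11, -13), (15, 7), (12, -17) in order.
The shoelace formula gives twice the area as |[13·(-13) − (-11)·(-3)] + [(-11)·7 − 15·(-13)] + [15·(-17) − 12·7] + [12·(-3) − 13·(-17)]| = 238, so the area is 119.
The number of boundary lattice points is Σ gcd(|Δx|,|Δy|) = gcd(24,10) + gcd(26,20) + gcd(3,24) + gcd(1,14) = 2+2+3+1 = 8.
By Pick's theorem I = A − B/2 + 1 = 119 − 8/2 + 1 = 116.

116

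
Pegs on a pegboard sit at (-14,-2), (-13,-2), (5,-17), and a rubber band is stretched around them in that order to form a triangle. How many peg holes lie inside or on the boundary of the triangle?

The shoelace formula gives twice the area as |((-14)·(-2) − (-13)·(-2)) + ((-13)·(-17) − 5·(-2)) + (5·(-2) − (-14)·(-17))| = 15, so the area is 7.5.
Summing gcd(|Δx|,|Δy|) over the edges gives the boundary count: gcd(1,0) + gcd(18,15) + gcd(19,15) = 1+3+1 = 5.
Pick's theorem gives I = A − B/2 + 1 = 7.5 − 5/2 + 1 = 6, so the closed region contains I + B = 6 + 5 = 11 lattice points.

11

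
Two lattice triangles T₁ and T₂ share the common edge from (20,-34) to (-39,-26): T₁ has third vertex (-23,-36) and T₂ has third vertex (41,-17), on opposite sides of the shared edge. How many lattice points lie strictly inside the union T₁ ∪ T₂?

815

The union is the simple quadrilateral with vertices (20,-34), (-23,-36), (-39,-26), (41,-17) in order.
The shoelace formula gives twice the area as |(20·(-36) − (-23)·(-34)) + ((-23)·(-26) − (-39)·(-36)) + ((-39)·(-17) − 41·(-26)) + (41·(-34) − 20·(-17))| = 1633, so the area is 1633/2.
Along each edge there are gcd(|Δx|,|Δy|)+1 lattice points, so counting each shared vertex once the boundary has gcd(43,2) + gcd(16,10) + gcd(80,9) + gcd(21,17) = 1+2+1+1 = 5.
By Pick's theorem I = A − B/2 + 1 = 1633/2 − 5/2 + 1 = 815.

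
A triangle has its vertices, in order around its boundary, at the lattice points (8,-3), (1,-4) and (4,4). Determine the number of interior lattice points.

The shoelace formula gives twice the area as |[8·(-4) − 1·(-3)] + [1·4 − 4·(-4)] + [4·(-3) − 8·4]| = 53, so the area is 53/2.
The number of boundary lattice points is Σ gcd(|Δx|,|Δy|) = gcd(7,1) + gcd(3,8) + gcd(4,7) = 1+1+1 = 3.
By Pick's theorem A = I + B/2 − 1, so I = 53/2 − 3/2 + 1 = 26.

26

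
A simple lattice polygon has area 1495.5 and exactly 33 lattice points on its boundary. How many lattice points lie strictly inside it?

Pick's theorem A = I + B/2 − 1 rearranges to I = A − B/2 + 1 = 1495.5 − 33/2 + 1 = 1480.

1480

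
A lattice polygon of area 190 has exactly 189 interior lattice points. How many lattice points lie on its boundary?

4

Pick's theorem gives A = I + B/2 − 1, so B = 2(A − I + 1) = 2(190 − 189 + 1) = 4.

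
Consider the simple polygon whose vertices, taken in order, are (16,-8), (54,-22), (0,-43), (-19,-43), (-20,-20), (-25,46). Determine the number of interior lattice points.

2735

Using the shoelace formula, 2A = |[16·(-22) − 54·(-8)] + [54·(-43) − 0·(-22)] + [0·(-43) − (-19)·(-43)] + [(-19)·(-20) − (-20)·(-43)] + [(-20)·46 − (-25)·(-20)] + [(-25)·(-8) − 16·46]| = 5495, so the area is 2747.5.
The number of boundary lattice points is Σ gcd(|Δx|,|Δy|) = gcd(38,14) + gcd(54,21) + gcd(19,0) + gcd(1,23) + gcd(5,66) + gcd(41,54) = 2+3+19+1+1+1 = 27.
Pick's theorem gives I = A − B/2 + 1 = 2747.5 − 27/2 + 1 = 2735.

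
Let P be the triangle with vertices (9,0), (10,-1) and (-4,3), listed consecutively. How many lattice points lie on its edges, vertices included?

The number of boundary lattice points is Σ gcd(|Δx|,|Δy|) = gcd(1,1) + gcd(14,4) + gcd(13,3) = 1+2+1 = 4.

4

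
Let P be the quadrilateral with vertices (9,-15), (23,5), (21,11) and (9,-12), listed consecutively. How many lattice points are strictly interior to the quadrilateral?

77

Using the shoelace formula, 2A = |(9·5 − 23·(-15)) + (23·11 − 21·5) + (21·(-12) − 9·11) + (9·(-15) − 9·(-12))| = 160, so the area is 80.
Along each edge there are gcd(|Δx|,|Δy|)+1 lattice points, so counting each shared vertex once the boundary has gcd(14,20) + gcd(2,6) + gcd(12,23) + gcd(0,3) = 2+2+1+3 = 8.
By Pick's theorem A = I + B/2 − 1, so I = 80 − 8/2 + 1 = 77.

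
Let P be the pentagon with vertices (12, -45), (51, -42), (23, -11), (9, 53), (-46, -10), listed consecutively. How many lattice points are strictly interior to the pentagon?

4023

Using the shoelace formula, 2A = |(12·(-42) − 51·(-45)) + (51·(-11) − 23·(-42)) + (23·53 − 9·(-11)) + (9·(-10) − (-46)·53) + ((-46)·(-45) − 12·(-10))| = 8052, so the area is 4026.
Summing gcd(|Δx|,|Δy|) over the edges gives the boundary count: gcd(39,3) + gcd(28,31) + gcd(14,64) + gcd(55,63) + gcd(58,35) = 3+1+2+1+1 = 8.
By Pick's theorem A = I + B/2 − 1, so I = 4026 − 8/2 + 1 = 4023.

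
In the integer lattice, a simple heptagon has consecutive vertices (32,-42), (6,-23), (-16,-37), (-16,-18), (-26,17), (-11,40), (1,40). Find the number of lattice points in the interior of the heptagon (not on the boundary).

Using the shoelace formula, 2A = |(32·(-23) − 6·(-42)) + (6·(-37) − (-16)·(-23)) + ((-16)·(-18) − (-16)·(-37)) + ((-16)·17 − (-26)·(-18)) + ((-26)·40 − (-11)·17) + ((-11)·40 − 1·40) + (1·(-42) − 32·40)| = 4773, so the area is 4773/2.
The number of boundary lattice points is Σ gcd(|Δx|,|Δy|) = gcd(26,19) + gcd(22,14) + gcd(0,19) + gcd(10,35) + gcd(15,23) + gcd(12,0) + gcd(31,82) = 1+2+19+5+1+12+1 = 41.
Pick's theorem gives I = A − B/2 + 1 = 4773/2 − 41/2 + 1 = 2367.

2367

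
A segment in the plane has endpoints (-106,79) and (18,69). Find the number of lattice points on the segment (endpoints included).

The number of lattice points on a segment between lattice points is gcd(|Δx|,|Δy|) + 1 = gcd(124,10) + 1 = 2 + 1 = 3.

3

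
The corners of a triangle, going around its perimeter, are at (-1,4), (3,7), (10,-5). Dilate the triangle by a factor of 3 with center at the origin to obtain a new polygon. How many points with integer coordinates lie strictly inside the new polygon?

307

By the shoelace formula, twice the signed area is |((-1)·7 − 3·4) + (3·(-5) − 10·7) + (10·4 − (-1)·(-5))| = 69, so the area is 34.5.
The number of boundary lattice points is Σ gcd(|Δx|,|Δy|) = gcd(4,3) + gcd(7,12) + gcd(11,9) = 1+1+1 = 3.
Scaling by 3 multiplies the area by 3² = 9 (so the new area is 310.5) and multiplies the boundary lattice-point count by 3, giving 9.
By Pick's theorem, the interior count of the dilated polygon is 310.5 − 9/2 + 1 = 307.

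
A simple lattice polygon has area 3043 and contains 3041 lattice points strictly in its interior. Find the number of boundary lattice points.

6

Pick's theorem gives A = I + B/2 − 1, so B = 2(A − I + 1) = 2(3043 − 3041 + 1) = 6.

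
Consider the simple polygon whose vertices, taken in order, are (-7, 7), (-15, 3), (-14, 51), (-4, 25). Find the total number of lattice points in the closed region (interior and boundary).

Using the shoelace formula, 2A = |((-7)·3 − (-15)·7) + ((-15)·51 − (-14)·3) + ((-14)·25 − (-4)·51) + ((-4)·7 − (-7)·25)| = 638, so the area is 319.
The number of boundary lattice points is Σ gcd(|Δx|,|Δy|) = gcd(8,4) + gcd(1,48) + gcd(10,26) + gcd(3,18) = 4+1+2+3 = 10.
Pick's theorem gives I = A − B/2 + 1 = 319 − 10/2 + 1 = 315, so the closed region contains I + B = 315 + 10 = 325 lattice points.

325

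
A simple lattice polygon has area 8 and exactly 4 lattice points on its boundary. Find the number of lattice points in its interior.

7

Pick's theorem A = I + B/2 − 1 rearranges to I = A − B/2 + 1 = 8 − 4/2 + 1 = 7.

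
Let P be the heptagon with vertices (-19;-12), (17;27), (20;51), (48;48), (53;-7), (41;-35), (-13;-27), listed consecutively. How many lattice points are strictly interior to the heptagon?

Using the shoelace formula, 2A = |[(-19)·27 − 17·(-12)] + [17·51 − 20·27] + [20·48 − 48·51] + [48·(-7) − 53·48] + [53·(-35) − 41·(-7)] + [41·(-27) − (-13)·(-35)] + [(-13)·(-12) − (-19)·(-27)]| = 7837, so the area is 3918.5.
Summing gcd(|Δx|,|Δy|) over the edges gives the boundary count: gcd(36,39) + gcd(3,24) + gcd(28,3) + gcd(5,55) + gcd(12,28) + gcd(54,8) + gcd(6,15) = 3+3+1+5+4+2+3 = 21.
By Pick's theorem A = I + B/2 − 1, so I = 3918.5 − 21/2 + 1 = 3909.

3909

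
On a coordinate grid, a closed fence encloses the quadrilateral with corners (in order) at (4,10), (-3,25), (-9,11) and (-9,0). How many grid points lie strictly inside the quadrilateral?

159

The shoelace formula gives twice the area as |(4·25 − (-3)·10) + ((-3)·11 − (-9)·25) + ((-9)·0 − (-9)·11) + ((-9)·10 − 4·0)| = 331, so the area is 165.5.
Along each edge there are gcd(|Δx|,|Δy|)+1 lattice points, so counting each shared vertex once the boundary has gcd(7,15) + gcd(6,14) + gcd(0,11) + gcd(13,10) = 1+2+11+1 = 15.
By Pick's theorem A = I + B/2 − 1, so I = 165.5 − 15/2 + 1 = 159.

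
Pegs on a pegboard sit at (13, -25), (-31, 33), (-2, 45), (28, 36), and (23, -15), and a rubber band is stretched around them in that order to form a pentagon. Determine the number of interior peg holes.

2310

The shoelace formula gives twice the area as |[13·33 − (-31)·(-25)] + [(-31)·45 − (-2)·33] + [(-2)·36 − 28·45] + [28·(-15) − 23·36] + [23·(-25) − 13·(-15)]| = 4635, so the area is 4635/2.
Along each edge there are gcd(|Δx|,|Δy|)+1 lattice points, so counting each shared vertex once the boundary has gcd(44,58) + gcd(29,12) + gcd(30,9) + gcd(5,51) + gcd(10,10) = 2+1+3+1+10 = 17.
By Pick's theorem A = I + B/2 − 1, so I = 4635/2 − 17/2 + 1 = 2310.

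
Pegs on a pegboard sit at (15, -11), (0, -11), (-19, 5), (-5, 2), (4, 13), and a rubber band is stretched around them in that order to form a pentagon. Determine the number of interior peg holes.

Using the shoelace formula, 2A = |(15·(-11) − 0·(-11)) + (0·5 − (-19)·(-11)) + ((-19)·2 − (-5)·5) + ((-5)·13 − 4·2) + (4·(-11) − 15·13)| = 699, so the area is 349.5.
The number of boundary lattice points is Σ gcd(|Δx|,|Δy|) = gcd(15,0) + gcd(19,16) + gcd(14,3) + gcd(9,11) + gcd(11,24) = 15+1+1+1+1 = 19.
Pick's theorem gives I = A − B/2 + 1 = 349.5 − 19/2 + 1 = 341.

341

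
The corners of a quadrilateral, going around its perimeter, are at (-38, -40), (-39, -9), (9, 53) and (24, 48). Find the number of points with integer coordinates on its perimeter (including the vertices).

10

The number of boundary lattice points is Σ gcd(|Δx|,|Δy|) = gcd(1,31) + gcd(48,62) + gcd(15,5) + gcd(62,88) = 1+2+5+2 = 10.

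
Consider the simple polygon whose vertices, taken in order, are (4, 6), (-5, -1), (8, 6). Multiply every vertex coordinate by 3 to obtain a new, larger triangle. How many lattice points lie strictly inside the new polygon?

118

The shoelace formula gives twice the area as |[4·(-1) − (-5)·6] + [(-5)·6 − 8·(-1)] + [8·6 − 4·6]| = 28, so the area is 14.
Summing gcd(|Δx|,|Δy|) over the edges gives the boundary count: gcd(9,7) + gcd(13,7) + gcd(4,0) = 1+1+4 = 6.
Scaling by 3 multiplies the area by 3² = 9 (so the new area is 126) and multiplies the boundary lattice-point count by 3, giving 18.
By Pick's theorem, the interior count of the dilated polygon is 126 − 18/2 + 1 = 118.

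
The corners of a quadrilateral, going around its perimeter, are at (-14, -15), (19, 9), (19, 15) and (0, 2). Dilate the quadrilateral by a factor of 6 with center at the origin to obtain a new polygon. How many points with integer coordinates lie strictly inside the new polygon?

Using the shoelace formula, 2A = |[(-14)·9 − 19·(-15)] + [19·15 − 19·9] + [19·2 − 0·15] + [0·(-15) − (-14)·2]| = 339, so the area is 339/2.
The number of boundary lattice points is Σ gcd(|Δx|,|Δy|) = gcd(33,24) + gcd(0,6) + gcd(19,13) + gcd(14,17) = 3+6+1+1 = 11.
Scaling by 6 multiplies the area by 6² = 36 (so the new area is 6102) and multiplies the boundary lattice-point count by 6, giving 66.
By Pick's theorem, the interior count of the dilated polygon is 6102 − 66/2 + 1 = 6070.

6070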